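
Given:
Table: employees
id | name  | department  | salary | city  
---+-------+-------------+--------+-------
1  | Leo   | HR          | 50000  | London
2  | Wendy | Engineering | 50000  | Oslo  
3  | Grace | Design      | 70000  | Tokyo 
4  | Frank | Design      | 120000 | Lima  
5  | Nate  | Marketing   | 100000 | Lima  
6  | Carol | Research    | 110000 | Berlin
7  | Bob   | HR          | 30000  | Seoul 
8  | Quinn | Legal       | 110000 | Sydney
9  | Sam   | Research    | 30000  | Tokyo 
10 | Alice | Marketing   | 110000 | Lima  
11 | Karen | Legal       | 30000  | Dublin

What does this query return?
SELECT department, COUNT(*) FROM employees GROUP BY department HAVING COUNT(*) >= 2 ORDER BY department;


Groups with count >= 2:
  Design: 2 -> PASS
  HR: 2 -> PASS
  Legal: 2 -> PASS
  Marketing: 2 -> PASS
  Research: 2 -> PASS
  Engineering: 1 -> filtered out


5 groups:
Design, 2
HR, 2
Legal, 2
Marketing, 2
Research, 2


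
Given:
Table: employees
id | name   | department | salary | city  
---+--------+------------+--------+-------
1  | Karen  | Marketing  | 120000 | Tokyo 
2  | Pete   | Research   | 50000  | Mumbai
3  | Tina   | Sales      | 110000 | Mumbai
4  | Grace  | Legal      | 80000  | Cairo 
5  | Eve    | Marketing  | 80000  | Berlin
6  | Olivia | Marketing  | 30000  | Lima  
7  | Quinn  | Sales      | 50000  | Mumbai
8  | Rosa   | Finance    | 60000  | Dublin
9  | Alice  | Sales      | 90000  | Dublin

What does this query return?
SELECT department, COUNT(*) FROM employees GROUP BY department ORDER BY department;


Assigning each row to its department group:
  Karen -> Marketing
  Pete -> Research
  Tina -> Sales
  Grace -> Legal
  Eve -> Marketing
  Olivia -> Marketing
  Quinn -> Sales
  Rosa -> Finance
  Alice -> Sales


5 groups:
Finance, 1
Legal, 1
Marketing, 3
Research, 1
Sales, 3


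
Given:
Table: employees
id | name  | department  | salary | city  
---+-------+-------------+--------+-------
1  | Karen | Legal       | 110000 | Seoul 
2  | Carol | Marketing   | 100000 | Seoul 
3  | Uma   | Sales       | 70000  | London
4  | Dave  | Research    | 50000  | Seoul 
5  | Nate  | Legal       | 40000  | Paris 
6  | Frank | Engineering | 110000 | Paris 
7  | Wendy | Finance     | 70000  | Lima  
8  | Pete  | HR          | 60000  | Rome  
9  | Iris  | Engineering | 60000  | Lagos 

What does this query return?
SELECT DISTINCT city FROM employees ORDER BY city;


All 'city' values (row order): Seoul, Seoul, London, Seoul, Paris, Paris, Lima, Rome, Lagos
Removing duplicates leaves 6 unique value(s).

6 values:
Lagos
Lima
London
Paris
Rome
Seoul


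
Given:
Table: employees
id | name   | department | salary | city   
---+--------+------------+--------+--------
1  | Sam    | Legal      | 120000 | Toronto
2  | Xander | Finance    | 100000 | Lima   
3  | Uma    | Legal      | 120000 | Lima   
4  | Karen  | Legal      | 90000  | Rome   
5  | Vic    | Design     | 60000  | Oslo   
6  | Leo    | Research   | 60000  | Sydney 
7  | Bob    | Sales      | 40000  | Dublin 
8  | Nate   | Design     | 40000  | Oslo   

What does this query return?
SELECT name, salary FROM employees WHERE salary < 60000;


Filtering: salary < 60000
Matching: 2 rows

2 rows:
Bob, 40000
Nate, 40000


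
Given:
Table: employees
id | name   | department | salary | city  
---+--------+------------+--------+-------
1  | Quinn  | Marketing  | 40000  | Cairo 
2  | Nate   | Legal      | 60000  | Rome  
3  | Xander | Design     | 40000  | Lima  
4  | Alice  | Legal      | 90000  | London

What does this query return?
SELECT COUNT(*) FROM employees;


COUNT(*) counts all rows

4


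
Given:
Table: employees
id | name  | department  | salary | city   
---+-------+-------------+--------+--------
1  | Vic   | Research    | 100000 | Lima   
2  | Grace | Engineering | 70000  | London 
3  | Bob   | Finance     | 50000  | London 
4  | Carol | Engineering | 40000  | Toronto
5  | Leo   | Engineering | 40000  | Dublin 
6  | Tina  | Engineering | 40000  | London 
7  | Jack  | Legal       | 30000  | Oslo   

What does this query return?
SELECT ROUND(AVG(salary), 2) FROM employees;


SUM(salary) = 370000
COUNT = 7
ROUND(AVG, 2) = ROUND(370000 / 7, 2) = 52857.14

52857.14


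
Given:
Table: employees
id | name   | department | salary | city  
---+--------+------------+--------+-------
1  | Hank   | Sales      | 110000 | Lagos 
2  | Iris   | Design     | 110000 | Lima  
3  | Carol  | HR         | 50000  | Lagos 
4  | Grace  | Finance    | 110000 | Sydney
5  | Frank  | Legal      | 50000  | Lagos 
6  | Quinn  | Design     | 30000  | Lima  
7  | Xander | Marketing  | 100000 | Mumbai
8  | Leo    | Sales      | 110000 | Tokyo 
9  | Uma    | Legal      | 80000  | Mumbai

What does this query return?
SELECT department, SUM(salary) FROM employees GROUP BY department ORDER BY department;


Summing salary within each department:
  Design: 110000 + 30000 = 140000
  Finance: 110000 = 110000
  HR: 50000 = 50000
  Legal: 50000 + 80000 = 130000
  Marketing: 100000 = 100000
  Sales: 110000 + 110000 = 220000


6 groups:
Design, 140000
Finance, 110000
HR, 50000
Legal, 130000
Marketing, 100000
Sales, 220000


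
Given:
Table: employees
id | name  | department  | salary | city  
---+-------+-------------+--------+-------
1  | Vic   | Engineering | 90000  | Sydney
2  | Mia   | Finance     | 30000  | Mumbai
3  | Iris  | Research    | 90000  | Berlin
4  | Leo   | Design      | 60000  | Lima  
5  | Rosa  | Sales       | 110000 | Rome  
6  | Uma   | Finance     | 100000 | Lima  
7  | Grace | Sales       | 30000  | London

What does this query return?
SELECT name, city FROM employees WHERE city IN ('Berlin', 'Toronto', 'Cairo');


Filtering: city IN ('Berlin', 'Toronto', 'Cairo')
Matching: 1 rows

1 rows:
Iris, Berlin


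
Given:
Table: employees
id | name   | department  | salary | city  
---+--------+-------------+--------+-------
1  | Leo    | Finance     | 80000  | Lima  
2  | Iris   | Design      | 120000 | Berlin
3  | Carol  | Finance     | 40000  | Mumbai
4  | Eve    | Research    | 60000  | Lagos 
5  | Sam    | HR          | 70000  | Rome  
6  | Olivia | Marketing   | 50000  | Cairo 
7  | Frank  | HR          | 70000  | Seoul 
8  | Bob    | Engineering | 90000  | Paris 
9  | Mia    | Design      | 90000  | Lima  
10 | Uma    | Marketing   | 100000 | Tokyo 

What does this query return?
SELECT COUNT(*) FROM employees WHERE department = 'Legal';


Counting rows where department = 'Legal'


0


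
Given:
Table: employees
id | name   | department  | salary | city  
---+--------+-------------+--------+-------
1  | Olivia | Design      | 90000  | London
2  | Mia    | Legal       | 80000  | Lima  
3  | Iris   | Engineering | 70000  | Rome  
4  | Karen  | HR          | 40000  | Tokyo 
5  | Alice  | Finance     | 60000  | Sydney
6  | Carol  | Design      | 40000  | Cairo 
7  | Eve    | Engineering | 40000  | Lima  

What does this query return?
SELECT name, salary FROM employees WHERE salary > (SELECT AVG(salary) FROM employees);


Subquery: AVG(salary) = 60000.0
Filtering: salary > 60000.0
  Olivia (90000) -> MATCH
  Mia (80000) -> MATCH
  Iris (70000) -> MATCH


3 rows:
Olivia, 90000
Mia, 80000
Iris, 70000


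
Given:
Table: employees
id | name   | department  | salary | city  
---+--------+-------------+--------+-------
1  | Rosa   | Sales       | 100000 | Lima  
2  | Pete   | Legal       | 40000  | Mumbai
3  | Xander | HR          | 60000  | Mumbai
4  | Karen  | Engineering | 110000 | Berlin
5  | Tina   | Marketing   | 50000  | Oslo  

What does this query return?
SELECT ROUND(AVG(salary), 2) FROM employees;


SUM(salary) = 360000
COUNT = 5
ROUND(AVG, 2) = ROUND(360000 / 5, 2) = 72000.0

72000.0


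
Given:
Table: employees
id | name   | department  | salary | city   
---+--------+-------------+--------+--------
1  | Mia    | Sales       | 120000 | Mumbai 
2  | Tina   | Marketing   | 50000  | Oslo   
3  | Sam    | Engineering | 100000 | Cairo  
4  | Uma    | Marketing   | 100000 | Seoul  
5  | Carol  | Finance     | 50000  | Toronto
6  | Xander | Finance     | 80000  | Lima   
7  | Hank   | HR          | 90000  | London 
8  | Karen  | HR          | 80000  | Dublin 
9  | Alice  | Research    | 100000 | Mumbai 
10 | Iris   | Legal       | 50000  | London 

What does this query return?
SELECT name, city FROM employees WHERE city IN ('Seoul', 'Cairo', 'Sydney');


Filtering: city IN ('Seoul', 'Cairo', 'Sydney')
Matching: 2 rows

2 rows:
Sam, Cairo
Uma, Seoul


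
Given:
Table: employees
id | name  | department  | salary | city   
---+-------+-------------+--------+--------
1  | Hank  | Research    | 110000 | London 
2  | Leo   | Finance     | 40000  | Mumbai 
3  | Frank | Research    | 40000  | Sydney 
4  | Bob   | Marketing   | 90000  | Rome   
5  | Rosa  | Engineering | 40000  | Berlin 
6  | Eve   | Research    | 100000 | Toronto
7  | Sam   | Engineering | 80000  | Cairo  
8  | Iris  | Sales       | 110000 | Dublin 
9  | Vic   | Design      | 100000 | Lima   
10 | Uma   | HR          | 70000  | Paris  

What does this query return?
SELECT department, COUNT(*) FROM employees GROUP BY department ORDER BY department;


Assigning each row to its department group:
  Hank -> Research
  Leo -> Finance
  Frank -> Research
  Bob -> Marketing
  Rosa -> Engineering
  Eve -> Research
  Sam -> Engineering
  Iris -> Sales
  Vic -> Design
  Uma -> HR


7 groups:
Design, 1
Engineering, 2
Finance, 1
HR, 1
Marketing, 1
Research, 3
Sales, 1


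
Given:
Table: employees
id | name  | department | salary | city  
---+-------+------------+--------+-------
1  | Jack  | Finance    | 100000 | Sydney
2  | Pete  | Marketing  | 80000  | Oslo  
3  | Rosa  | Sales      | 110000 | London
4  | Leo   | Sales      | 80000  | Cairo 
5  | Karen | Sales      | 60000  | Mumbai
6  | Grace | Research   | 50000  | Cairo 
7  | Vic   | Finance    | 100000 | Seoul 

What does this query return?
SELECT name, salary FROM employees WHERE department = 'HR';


Filtering: department = 'HR'
Matching rows: 0

Empty result set (0 rows)


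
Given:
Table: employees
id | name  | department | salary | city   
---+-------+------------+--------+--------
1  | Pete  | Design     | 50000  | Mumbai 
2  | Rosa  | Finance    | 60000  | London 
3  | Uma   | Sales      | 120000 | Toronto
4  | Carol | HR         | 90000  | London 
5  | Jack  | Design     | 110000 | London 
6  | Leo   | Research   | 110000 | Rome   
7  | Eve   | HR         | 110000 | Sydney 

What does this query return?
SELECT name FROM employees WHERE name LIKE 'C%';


LIKE 'C%' matches names starting with 'C'
Matching: 1

1 rows:
Carol


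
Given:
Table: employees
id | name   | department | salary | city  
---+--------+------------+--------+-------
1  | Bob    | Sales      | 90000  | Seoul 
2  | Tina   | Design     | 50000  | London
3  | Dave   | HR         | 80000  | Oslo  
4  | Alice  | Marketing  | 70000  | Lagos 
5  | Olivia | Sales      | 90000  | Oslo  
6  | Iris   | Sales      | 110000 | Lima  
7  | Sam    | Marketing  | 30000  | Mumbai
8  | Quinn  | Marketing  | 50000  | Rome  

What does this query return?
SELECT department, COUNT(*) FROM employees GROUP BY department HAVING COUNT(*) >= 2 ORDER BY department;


Groups with count >= 2:
  Marketing: 3 -> PASS
  Sales: 3 -> PASS
  Design: 1 -> filtered out
  HR: 1 -> filtered out


2 groups:
Marketing, 3
Sales, 3


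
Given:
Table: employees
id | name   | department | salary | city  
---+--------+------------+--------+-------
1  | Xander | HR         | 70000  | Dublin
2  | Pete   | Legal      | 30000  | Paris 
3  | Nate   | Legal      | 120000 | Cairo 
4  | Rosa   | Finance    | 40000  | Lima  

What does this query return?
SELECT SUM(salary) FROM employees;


SUM(salary) = 70000 + 30000 + 120000 + 40000 = 260000

260000


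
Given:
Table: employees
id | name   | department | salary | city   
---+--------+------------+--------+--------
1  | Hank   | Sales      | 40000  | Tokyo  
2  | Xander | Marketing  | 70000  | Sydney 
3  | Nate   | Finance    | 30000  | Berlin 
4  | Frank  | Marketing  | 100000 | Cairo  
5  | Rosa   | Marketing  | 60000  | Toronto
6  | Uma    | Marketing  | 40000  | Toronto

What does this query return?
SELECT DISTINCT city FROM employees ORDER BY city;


All 'city' values (row order): Tokyo, Sydney, Berlin, Cairo, Toronto, Toronto
Removing duplicates leaves 5 unique value(s).

5 values:
Berlin
Cairo
Sydney
Tokyo
Toronto


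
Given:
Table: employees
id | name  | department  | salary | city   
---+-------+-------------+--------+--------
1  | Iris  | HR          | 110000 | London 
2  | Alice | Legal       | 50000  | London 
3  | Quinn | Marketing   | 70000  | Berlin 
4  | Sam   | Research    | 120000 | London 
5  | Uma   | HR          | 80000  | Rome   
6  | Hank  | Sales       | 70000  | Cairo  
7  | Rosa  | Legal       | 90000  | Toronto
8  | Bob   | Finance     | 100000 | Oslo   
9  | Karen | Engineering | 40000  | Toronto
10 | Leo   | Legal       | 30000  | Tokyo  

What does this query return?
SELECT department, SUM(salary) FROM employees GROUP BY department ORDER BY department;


Summing salary within each department:
  Engineering: 40000 = 40000
  Finance: 100000 = 100000
  HR: 110000 + 80000 = 190000
  Legal: 50000 + 90000 + 30000 = 170000
  Marketing: 70000 = 70000
  Research: 120000 = 120000
  Sales: 70000 = 70000


7 groups:
Engineering, 40000
Finance, 100000
HR, 190000
Legal, 170000
Marketing, 70000
Research, 120000
Sales, 70000


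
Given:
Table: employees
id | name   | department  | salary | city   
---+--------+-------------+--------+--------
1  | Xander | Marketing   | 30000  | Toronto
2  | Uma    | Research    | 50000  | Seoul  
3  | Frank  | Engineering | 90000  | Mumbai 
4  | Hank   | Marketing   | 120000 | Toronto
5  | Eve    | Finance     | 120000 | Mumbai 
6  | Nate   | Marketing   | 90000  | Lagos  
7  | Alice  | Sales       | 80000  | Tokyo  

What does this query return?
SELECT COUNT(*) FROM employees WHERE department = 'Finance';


Counting rows where department = 'Finance'
  Eve -> MATCH


1


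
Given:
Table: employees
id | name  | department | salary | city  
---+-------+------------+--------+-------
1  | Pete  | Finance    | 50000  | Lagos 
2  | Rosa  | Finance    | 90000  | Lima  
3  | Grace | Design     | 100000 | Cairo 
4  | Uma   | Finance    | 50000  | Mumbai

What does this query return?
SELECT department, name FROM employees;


Projecting columns: department, name

4 rows:
Finance, Pete
Finance, Rosa
Design, Grace
Finance, Uma


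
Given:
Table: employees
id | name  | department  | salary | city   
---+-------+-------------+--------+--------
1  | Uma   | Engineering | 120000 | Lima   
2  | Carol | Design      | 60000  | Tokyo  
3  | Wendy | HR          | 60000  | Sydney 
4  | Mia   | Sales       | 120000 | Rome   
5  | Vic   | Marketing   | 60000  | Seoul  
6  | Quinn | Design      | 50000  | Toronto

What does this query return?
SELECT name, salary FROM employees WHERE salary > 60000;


Filtering: salary > 60000
Matching: 2 rows

2 rows:
Uma, 120000
Mia, 120000


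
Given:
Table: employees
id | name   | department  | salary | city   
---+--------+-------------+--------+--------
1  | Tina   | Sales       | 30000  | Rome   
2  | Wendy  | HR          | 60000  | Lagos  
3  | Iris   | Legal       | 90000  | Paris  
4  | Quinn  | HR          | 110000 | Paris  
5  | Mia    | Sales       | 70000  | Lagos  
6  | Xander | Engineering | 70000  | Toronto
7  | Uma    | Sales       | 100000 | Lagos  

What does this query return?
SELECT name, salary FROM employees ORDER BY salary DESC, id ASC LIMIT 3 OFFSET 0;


Sort by salary DESC (id ASC tiebreak), then skip 0 and take 3
Rows 1 through 3

3 rows:
Quinn, 110000
Uma, 100000
Iris, 90000


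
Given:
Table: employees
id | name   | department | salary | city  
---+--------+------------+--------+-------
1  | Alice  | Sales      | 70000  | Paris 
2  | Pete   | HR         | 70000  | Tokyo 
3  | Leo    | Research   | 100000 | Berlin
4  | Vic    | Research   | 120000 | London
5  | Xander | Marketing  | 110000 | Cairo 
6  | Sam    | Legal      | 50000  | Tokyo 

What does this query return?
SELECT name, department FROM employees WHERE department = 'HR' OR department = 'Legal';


Filtering: department = 'HR' OR 'Legal'
Matching: 2 rows

2 rows:
Pete, HR
Sam, Legal


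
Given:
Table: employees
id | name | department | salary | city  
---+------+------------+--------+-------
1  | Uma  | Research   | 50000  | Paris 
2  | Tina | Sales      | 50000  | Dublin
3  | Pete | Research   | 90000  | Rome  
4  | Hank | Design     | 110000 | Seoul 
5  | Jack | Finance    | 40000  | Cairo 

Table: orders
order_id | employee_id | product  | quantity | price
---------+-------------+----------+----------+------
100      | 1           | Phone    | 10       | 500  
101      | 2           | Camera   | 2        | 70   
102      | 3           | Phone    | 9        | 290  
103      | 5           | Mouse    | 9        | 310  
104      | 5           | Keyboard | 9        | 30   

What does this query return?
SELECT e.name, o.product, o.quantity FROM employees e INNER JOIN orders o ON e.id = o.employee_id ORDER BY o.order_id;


Joining employees.id = orders.employee_id:
  employee Uma (id=1) -> order Phone
  employee Tina (id=2) -> order Camera
  employee Pete (id=3) -> order Phone
  employee Jack (id=5) -> order Mouse
  employee Jack (id=5) -> order Keyboard


5 rows:
Uma, Phone, 10
Tina, Camera, 2
Pete, Phone, 9
Jack, Mouse, 9
Jack, Keyboard, 9


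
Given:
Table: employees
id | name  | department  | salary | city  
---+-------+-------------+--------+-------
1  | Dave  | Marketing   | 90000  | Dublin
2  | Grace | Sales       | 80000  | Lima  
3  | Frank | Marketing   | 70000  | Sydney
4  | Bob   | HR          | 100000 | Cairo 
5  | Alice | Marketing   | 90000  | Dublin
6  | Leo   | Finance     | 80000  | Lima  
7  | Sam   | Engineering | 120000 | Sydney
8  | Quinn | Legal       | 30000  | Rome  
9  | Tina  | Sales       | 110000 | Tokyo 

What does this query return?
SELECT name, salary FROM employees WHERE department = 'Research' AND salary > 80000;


Filtering: department = 'Research' AND salary > 80000
Matching: 0 rows

Empty result set (0 rows)


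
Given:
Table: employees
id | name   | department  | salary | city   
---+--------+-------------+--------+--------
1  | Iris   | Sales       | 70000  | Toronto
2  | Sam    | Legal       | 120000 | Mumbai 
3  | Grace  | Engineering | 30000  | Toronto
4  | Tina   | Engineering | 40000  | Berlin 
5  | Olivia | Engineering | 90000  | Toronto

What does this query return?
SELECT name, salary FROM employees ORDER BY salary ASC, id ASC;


Sorting by salary ASC, then id ASC for ties

5 rows:
Grace, 30000
Tina, 40000
Iris, 70000
Olivia, 90000
Sam, 120000


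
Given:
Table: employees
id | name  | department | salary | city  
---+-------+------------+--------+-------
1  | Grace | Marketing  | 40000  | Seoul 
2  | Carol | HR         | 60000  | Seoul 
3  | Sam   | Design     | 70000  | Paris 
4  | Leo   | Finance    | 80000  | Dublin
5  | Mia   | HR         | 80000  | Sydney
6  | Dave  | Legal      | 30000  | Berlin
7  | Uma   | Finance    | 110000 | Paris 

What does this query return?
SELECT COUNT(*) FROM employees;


COUNT(*) counts all rows

7


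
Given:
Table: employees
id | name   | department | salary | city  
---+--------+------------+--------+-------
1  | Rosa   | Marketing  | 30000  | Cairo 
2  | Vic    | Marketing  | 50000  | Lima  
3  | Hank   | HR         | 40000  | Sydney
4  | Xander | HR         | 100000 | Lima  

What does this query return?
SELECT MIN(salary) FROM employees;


Salaries: 30000, 50000, 40000, 100000
MIN = 30000

30000


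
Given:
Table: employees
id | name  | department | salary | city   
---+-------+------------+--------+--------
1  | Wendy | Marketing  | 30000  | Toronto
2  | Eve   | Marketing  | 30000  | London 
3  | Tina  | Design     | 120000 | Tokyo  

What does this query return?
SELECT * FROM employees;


SELECT * returns all 3 rows with all columns

3 rows:
1, Wendy, Marketing, 30000, Toronto
2, Eve, Marketing, 30000, London
3, Tina, Design, 120000, Tokyo


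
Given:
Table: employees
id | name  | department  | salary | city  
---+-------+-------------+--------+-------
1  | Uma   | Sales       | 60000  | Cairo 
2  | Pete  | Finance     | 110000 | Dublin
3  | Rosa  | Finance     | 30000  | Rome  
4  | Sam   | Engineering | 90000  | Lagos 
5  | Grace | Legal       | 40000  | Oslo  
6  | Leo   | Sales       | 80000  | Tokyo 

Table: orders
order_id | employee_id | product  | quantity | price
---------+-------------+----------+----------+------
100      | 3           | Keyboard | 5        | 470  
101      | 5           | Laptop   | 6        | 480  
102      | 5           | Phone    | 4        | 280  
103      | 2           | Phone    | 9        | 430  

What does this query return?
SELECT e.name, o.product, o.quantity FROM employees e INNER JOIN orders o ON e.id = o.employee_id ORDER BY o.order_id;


Joining employees.id = orders.employee_id:
  employee Rosa (id=3) -> order Keyboard
  employee Grace (id=5) -> order Laptop
  employee Grace (id=5) -> order Phone
  employee Pete (id=2) -> order Phone


4 rows:
Rosa, Keyboard, 5
Grace, Laptop, 6
Grace, Phone, 4
Pete, Phone, 9


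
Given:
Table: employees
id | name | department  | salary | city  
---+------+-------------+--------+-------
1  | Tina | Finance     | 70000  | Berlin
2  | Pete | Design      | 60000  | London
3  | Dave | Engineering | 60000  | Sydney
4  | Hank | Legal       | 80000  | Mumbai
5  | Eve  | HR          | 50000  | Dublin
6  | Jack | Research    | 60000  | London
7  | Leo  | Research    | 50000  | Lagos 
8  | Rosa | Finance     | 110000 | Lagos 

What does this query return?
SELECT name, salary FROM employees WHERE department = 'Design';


Filtering: department = 'Design'
Matching rows: 1

1 rows:
Pete, 60000


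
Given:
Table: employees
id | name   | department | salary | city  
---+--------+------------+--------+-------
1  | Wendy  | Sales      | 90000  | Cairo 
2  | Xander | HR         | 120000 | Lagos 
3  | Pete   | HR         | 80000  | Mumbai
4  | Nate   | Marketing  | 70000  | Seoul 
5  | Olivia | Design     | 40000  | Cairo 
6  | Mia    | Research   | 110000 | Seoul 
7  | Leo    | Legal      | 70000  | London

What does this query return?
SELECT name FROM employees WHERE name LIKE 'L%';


LIKE 'L%' matches names starting with 'L'
Matching: 1

1 rows:
Leo


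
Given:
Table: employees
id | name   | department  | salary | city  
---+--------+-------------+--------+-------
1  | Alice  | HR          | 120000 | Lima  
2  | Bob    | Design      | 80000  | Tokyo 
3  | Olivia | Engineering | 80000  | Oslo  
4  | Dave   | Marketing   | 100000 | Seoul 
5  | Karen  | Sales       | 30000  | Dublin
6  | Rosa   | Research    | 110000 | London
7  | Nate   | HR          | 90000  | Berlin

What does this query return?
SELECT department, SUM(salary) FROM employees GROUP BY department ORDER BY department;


Summing salary within each department:
  Design: 80000 = 80000
  Engineering: 80000 = 80000
  HR: 120000 + 90000 = 210000
  Marketing: 100000 = 100000
  Research: 110000 = 110000
  Sales: 30000 = 30000


6 groups:
Design, 80000
Engineering, 80000
HR, 210000
Marketing, 100000
Research, 110000
Sales, 30000


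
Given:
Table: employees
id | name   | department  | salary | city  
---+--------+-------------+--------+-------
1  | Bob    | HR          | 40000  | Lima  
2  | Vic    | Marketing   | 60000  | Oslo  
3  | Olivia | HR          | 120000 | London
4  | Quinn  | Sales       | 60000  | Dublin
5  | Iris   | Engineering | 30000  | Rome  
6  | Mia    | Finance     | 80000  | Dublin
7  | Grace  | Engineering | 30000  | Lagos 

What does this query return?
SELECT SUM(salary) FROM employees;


SUM(salary) = 40000 + 60000 + 120000 + 60000 + 30000 + 80000 + 30000 = 420000

420000


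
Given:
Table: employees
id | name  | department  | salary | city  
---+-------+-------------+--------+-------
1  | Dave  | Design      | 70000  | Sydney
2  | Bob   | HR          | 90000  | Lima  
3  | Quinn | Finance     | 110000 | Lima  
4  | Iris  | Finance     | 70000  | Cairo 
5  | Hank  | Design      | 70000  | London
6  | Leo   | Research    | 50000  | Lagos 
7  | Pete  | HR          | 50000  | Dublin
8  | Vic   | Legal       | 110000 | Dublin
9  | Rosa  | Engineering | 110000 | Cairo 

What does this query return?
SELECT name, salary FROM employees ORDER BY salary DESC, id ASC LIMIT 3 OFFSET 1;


Sort by salary DESC (id ASC tiebreak), then skip 1 and take 3
Rows 2 through 4

3 rows:
Vic, 110000
Rosa, 110000
Bob, 90000


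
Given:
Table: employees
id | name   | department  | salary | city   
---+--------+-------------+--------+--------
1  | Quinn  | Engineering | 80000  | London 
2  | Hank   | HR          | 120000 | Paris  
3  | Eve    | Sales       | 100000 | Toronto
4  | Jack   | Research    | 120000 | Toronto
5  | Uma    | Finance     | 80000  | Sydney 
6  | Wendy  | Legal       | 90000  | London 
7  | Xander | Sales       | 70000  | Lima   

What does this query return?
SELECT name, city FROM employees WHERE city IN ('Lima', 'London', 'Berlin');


Filtering: city IN ('Lima', 'London', 'Berlin')
Matching: 3 rows

3 rows:
Quinn, London
Wendy, London
Xander, Lima


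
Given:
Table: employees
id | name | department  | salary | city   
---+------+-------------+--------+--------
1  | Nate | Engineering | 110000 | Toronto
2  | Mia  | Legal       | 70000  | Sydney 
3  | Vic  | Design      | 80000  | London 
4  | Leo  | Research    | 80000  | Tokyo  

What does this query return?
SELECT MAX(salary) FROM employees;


Salaries: 110000, 70000, 80000, 80000
MAX = 110000

110000


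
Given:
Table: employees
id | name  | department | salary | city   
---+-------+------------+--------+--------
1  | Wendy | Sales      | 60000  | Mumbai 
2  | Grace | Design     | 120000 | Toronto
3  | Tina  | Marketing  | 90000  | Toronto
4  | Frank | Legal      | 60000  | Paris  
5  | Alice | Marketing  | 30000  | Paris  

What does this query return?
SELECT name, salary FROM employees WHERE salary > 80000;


Filtering: salary > 80000
Matching: 2 rows

2 rows:
Grace, 120000
Tina, 90000


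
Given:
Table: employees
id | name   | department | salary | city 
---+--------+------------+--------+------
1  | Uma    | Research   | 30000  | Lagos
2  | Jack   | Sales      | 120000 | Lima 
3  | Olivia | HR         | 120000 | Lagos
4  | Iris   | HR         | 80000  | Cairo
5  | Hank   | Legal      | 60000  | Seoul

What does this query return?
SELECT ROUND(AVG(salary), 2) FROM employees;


SUM(salary) = 410000
COUNT = 5
ROUND(AVG, 2) = ROUND(410000 / 5, 2) = 82000.0

82000.0


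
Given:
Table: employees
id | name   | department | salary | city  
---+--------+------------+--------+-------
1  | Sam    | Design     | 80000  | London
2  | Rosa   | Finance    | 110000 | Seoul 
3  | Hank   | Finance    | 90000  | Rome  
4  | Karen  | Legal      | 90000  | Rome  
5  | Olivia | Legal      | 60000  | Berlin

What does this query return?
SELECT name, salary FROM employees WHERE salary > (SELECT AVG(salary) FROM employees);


Subquery: AVG(salary) = 86000.0
Filtering: salary > 86000.0
  Rosa (110000) -> MATCH
  Hank (90000) -> MATCH
  Karen (90000) -> MATCH


3 rows:
Rosa, 110000
Hank, 90000
Karen, 90000


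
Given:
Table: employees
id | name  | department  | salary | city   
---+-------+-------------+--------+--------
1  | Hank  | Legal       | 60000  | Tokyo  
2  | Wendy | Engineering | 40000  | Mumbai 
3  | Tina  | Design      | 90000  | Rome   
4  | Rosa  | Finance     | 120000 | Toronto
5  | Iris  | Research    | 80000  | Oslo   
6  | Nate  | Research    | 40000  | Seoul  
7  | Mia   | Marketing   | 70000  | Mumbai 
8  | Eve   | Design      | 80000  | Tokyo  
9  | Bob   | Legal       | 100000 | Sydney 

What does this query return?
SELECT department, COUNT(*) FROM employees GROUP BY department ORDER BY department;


Assigning each row to its department group:
  Hank -> Legal
  Wendy -> Engineering
  Tina -> Design
  Rosa -> Finance
  Iris -> Research
  Nate -> Research
  Mia -> Marketing
  Eve -> Design
  Bob -> Legal


6 groups:
Design, 2
Engineering, 1
Finance, 1
Legal, 2
Marketing, 1
Research, 2


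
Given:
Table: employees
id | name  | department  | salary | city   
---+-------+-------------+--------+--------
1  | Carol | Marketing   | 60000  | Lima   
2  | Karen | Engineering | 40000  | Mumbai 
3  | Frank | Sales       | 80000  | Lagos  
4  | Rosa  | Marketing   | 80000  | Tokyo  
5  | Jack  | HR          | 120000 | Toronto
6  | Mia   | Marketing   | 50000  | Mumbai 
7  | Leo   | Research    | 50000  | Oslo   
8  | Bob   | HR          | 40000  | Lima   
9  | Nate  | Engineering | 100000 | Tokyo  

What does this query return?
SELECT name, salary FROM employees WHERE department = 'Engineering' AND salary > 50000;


Filtering: department = 'Engineering' AND salary > 50000
Matching: 1 rows

1 rows:
Nate, 100000


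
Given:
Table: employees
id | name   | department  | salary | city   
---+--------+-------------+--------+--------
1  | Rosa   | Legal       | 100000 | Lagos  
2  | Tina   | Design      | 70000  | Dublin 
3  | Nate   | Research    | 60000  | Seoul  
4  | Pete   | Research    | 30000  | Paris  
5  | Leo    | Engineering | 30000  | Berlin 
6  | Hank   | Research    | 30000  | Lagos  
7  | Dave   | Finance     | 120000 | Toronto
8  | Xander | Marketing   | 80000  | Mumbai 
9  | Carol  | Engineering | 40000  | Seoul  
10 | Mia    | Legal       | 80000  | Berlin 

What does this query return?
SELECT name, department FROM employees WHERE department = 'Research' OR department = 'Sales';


Filtering: department = 'Research' OR 'Sales'
Matching: 3 rows

3 rows:
Nate, Research
Pete, Research
Hank, Research


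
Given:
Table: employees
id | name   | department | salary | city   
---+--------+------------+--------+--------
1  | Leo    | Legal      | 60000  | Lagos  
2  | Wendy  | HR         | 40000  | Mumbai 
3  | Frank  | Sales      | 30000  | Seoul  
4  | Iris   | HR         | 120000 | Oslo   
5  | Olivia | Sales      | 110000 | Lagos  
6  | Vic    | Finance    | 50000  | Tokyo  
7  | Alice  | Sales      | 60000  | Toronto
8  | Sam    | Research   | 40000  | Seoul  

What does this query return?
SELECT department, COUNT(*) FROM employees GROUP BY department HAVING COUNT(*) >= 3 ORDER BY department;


Groups with count >= 3:
  Sales: 3 -> PASS
  Finance: 1 -> filtered out
  HR: 2 -> filtered out
  Legal: 1 -> filtered out
  Research: 1 -> filtered out


1 groups:
Sales, 3


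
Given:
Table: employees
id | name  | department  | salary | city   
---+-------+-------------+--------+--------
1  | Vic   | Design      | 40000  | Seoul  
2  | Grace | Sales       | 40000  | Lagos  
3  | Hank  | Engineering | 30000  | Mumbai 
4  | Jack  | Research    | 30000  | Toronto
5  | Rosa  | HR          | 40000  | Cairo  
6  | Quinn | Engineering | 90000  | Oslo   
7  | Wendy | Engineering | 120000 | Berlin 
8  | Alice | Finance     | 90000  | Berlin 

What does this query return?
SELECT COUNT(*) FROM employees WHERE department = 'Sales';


Counting rows where department = 'Sales'
  Grace -> MATCH


1


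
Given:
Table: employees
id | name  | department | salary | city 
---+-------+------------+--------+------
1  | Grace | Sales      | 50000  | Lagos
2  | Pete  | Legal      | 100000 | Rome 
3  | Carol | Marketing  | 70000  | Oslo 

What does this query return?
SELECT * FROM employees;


SELECT * returns all 3 rows with all columns

3 rows:
1, Grace, Sales, 50000, Lagos
2, Pete, Legal, 100000, Rome
3, Carol, Marketing, 70000, Oslo


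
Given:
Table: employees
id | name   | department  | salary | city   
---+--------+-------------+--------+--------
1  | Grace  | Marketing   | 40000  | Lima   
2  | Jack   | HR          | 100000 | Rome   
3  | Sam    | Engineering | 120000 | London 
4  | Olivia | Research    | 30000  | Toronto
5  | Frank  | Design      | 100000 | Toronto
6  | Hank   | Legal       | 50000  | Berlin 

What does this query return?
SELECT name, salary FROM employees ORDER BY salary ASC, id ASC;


Sorting by salary ASC, then id ASC for ties

6 rows:
Olivia, 30000
Grace, 40000
Hank, 50000
Jack, 100000
Frank, 100000
Sam, 120000


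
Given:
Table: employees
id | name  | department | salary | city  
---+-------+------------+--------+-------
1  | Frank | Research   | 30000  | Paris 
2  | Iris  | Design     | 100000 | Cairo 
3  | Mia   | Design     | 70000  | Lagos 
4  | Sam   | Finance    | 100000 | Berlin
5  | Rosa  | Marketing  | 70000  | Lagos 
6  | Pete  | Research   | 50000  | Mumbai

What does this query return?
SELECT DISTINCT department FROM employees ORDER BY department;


All 'department' values (row order): Research, Design, Design, Finance, Marketing, Research
Removing duplicates leaves 4 unique value(s).

4 values:
Design
Finance
Marketing
Research


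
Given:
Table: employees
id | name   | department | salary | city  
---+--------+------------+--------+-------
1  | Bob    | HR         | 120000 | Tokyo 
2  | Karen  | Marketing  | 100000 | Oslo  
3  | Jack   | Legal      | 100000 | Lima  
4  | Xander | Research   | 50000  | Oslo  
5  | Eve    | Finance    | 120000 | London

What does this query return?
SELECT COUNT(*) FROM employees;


COUNT(*) counts all rows

5


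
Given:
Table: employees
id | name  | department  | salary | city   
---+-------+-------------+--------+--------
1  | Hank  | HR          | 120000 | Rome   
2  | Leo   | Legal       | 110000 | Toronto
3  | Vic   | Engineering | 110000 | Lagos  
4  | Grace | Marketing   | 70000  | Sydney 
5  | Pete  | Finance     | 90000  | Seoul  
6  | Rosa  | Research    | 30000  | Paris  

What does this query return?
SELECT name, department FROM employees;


Projecting columns: name, department

6 rows:
Hank, HR
Leo, Legal
Vic, Engineering
Grace, Marketing
Pete, Finance
Rosa, Research


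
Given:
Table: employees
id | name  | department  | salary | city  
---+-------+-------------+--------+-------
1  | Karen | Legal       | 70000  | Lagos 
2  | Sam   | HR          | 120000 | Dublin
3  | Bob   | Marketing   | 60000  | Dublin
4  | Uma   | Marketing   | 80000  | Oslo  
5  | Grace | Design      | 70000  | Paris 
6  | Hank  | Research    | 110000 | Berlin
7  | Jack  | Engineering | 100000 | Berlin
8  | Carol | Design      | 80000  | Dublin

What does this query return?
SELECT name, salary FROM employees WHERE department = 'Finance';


Filtering: department = 'Finance'
Matching rows: 0

Empty result set (0 rows)


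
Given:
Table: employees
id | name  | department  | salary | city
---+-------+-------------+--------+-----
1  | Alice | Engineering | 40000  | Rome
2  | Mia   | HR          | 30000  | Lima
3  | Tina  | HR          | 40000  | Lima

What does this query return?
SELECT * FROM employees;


SELECT * returns all 3 rows with all columns

3 rows:
1, Alice, Engineering, 40000, Rome
2, Mia, HR, 30000, Lima
3, Tina, HR, 40000, Lima


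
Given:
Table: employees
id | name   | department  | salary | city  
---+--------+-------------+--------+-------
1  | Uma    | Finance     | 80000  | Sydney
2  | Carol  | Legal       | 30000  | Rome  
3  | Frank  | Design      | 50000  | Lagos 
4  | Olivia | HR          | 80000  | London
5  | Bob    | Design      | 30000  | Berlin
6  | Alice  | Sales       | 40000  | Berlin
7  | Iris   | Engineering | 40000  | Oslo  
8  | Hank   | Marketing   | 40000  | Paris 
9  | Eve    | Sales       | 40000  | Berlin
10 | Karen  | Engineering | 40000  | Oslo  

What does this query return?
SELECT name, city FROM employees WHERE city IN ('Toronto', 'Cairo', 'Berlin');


Filtering: city IN ('Toronto', 'Cairo', 'Berlin')
Matching: 3 rows

3 rows:
Bob, Berlin
Alice, Berlin
Eve, Berlin


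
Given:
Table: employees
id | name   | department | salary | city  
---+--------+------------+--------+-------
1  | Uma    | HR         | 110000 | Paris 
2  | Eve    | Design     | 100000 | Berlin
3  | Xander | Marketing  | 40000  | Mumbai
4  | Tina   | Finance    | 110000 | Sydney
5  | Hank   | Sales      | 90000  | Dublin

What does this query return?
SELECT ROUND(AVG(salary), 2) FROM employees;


SUM(salary) = 450000
COUNT = 5
ROUND(AVG, 2) = ROUND(450000 / 5, 2) = 90000.0

90000.0


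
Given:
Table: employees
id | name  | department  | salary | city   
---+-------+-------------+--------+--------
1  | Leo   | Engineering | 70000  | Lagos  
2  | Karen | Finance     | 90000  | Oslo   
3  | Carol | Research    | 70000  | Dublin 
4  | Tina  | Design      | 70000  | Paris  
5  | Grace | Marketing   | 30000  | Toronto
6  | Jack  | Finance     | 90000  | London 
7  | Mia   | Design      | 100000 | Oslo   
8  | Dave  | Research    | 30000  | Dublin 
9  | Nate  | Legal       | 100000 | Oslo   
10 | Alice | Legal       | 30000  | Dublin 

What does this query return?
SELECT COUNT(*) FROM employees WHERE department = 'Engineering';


Counting rows where department = 'Engineering'
  Leo -> MATCH


1


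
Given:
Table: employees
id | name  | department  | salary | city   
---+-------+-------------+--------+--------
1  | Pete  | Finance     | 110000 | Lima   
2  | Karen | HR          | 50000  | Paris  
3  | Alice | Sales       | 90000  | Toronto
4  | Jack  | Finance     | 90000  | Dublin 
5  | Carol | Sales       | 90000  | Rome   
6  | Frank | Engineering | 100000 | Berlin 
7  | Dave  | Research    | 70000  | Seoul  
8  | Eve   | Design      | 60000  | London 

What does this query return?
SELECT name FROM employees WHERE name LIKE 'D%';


LIKE 'D%' matches names starting with 'D'
Matching: 1

1 rows:
Dave


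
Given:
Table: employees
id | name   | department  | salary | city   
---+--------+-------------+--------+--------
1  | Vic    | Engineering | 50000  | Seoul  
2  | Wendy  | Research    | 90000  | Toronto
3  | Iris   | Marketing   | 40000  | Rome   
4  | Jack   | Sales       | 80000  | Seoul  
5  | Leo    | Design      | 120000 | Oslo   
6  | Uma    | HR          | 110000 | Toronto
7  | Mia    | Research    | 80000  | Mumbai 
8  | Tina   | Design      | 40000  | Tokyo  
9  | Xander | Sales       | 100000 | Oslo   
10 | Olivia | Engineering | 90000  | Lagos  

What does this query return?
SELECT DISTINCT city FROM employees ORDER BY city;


All 'city' values (row order): Seoul, Toronto, Rome, Seoul, Oslo, Toronto, Mumbai, Tokyo, Oslo, Lagos
Removing duplicates leaves 7 unique value(s).

7 values:
Lagos
Mumbai
Oslo
Rome
Seoul
Tokyo
Toronto


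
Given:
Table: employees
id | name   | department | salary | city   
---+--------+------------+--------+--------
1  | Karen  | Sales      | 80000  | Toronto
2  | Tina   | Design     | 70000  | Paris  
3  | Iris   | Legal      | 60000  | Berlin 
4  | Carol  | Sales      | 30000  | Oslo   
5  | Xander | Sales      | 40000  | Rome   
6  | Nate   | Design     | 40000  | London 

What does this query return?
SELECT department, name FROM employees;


Projecting columns: department, name

6 rows:
Sales, Karen
Design, Tina
Legal, Iris
Sales, Carol
Sales, Xander
Design, Nate


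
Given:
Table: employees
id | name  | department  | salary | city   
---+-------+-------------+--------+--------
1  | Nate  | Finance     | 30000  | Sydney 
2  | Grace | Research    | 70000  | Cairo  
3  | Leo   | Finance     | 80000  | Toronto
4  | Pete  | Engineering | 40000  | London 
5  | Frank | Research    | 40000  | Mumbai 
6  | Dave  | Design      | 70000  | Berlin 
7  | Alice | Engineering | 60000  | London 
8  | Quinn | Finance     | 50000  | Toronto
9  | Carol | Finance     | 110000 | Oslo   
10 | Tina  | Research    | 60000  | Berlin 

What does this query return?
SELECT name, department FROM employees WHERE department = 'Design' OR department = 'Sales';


Filtering: department = 'Design' OR 'Sales'
Matching: 1 rows

1 rows:
Dave, Design


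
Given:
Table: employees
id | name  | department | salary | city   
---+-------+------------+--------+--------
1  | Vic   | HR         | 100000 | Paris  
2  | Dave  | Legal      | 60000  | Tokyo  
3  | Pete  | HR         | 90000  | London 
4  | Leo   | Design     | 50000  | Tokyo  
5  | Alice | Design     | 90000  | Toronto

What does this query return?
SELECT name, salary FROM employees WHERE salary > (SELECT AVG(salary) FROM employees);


Subquery: AVG(salary) = 78000.0
Filtering: salary > 78000.0
  Vic (100000) -> MATCH
  Pete (90000) -> MATCH
  Alice (90000) -> MATCH


3 rows:
Vic, 100000
Pete, 90000
Alice, 90000
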